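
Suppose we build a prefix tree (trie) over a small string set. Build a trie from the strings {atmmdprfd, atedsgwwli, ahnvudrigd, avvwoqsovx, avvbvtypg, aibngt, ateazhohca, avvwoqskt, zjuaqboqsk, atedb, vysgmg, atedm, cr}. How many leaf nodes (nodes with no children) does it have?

A leaf is a node with no children — equivalently, the end of a word that is not a proper prefix of any other stored word.
Those words: "ahnvudrigd", "aibngt", "ateazhohca", "atedb", "atedm", "atedsgwwli", "atmmdprfd", "avvbvtypg", "avvwoqskt", "avvwoqsovx", "cr", "vysgmg", "zjuaqboqsk"
Leaf count: 13

13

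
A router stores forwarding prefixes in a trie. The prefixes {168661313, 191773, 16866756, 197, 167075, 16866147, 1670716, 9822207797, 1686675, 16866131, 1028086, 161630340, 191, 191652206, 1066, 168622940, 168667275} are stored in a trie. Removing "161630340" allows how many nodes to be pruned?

After clearing the end-marker at "161630340", prune upward until reaching a node still needed by another word.
The suffix "1630340" (7 nodes) is used only by "161630340"; the node for "16" still has the child "8", so pruning stops there.
Nodes removed: 7

7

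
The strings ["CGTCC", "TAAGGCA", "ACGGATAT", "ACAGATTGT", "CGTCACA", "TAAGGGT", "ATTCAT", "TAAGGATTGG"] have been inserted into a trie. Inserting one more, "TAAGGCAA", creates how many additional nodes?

1

Walking "TAAGGCAA" from the root, the first 7 characters ("TAAGGCA") follow existing edges; "A" is the first miss.
New nodes needed: |"TAAGGCAA"| − 7 = 8 − 7 = 1.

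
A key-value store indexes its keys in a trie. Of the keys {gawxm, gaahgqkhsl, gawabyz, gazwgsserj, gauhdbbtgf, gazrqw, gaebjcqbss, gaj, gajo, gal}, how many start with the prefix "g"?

10

Traverse to the node for "g", then collect every word in that subtree.
Matches: "gaahgqkhsl", "gaebjcqbss", "gaj", "gajo", "gal", "gauhdbbtgf", "gawabyz", "gawxm", "gazrqw", "gazwgsserj"
Count: 10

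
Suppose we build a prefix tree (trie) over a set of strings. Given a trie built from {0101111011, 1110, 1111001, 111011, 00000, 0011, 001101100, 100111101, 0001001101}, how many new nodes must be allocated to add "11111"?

"1111" is already a path in the trie; the remaining "1" must be added.
New nodes needed: |"11111"| − 4 = 5 − 4 = 1.

1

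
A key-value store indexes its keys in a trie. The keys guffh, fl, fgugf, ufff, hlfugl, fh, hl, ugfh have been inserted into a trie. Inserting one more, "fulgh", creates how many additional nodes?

"f" is already a path in the trie; the remaining "ulgh" must be added.
New nodes needed: |"fulgh"| − 1 = 5 − 1 = 4.

4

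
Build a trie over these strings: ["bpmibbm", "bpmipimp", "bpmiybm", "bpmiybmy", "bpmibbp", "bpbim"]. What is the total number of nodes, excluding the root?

19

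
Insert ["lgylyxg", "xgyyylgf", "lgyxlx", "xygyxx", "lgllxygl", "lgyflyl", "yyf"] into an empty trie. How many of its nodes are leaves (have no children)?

A leaf is a node with no children — equivalently, the end of a word that is not a proper prefix of any other stored word.
Those words: "lgllxygl", "lgyflyl", "lgylyxg", "lgyxlx", "xgyyylgf", "xygyxx", "yyf"
Leaf count: 7

7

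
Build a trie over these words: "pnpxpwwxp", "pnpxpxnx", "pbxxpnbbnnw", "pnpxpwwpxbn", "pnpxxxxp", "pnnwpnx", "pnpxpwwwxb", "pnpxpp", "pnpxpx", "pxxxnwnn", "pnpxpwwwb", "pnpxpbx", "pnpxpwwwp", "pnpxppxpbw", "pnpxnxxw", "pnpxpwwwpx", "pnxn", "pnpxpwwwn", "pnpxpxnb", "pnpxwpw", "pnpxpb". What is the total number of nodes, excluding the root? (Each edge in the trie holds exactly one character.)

66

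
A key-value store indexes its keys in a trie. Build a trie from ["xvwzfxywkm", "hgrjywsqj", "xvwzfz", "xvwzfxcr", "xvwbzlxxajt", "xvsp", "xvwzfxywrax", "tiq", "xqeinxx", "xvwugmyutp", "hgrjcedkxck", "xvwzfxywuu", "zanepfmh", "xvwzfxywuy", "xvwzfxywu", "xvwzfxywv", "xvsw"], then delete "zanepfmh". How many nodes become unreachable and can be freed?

8

A node on "zanepfmh"'s path can go only if nothing else ends at it or branches off below it.
No other word shares any prefix with "zanepfmh", so all 8 of its nodes go.
Nodes removed: 8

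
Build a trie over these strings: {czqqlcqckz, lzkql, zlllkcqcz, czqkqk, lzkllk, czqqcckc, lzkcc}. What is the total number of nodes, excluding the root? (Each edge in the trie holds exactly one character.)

36

For each word, the new-node count is its length minus the longest prefix already in the trie:
  "czqqlcqckz" → 10 new (c, z, q, q, l, c, q, c, k, z)
  "lzkql" → 5 new (l, z, k, q, l)
  "zlllkcqcz" → 9 new (z, l, l, l, k, c, q, c, z)
  "czqkqk" → prefix "czq" already present; 3 new (k, q, k)
  "lzkllk" → prefix "lzk" already present; 3 new (l, l, k)
  "czqqcckc" → prefix "czqq" already present; 4 new (c, c, k, c)
  "lzkcc" → prefix "lzk" already present; 2 new (c, c)
Total nodes = 10 + 5 + 9 + 3 + 3 + 4 + 2 = 36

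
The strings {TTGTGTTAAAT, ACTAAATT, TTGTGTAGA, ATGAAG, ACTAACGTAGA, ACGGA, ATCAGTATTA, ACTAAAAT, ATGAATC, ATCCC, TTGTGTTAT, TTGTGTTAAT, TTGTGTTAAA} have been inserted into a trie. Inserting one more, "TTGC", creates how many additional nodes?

1

Walking "TTGC" from the root, the first 3 characters ("TTG") follow existing edges; "C" is the first miss.
So 4 − 3 = 1 new nodes.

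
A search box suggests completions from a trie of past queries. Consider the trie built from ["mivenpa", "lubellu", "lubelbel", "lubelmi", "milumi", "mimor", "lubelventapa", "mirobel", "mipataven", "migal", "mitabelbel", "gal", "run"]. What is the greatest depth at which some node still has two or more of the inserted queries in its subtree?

5

The deepest shared node is where two words last agree before diverging.
"lubelbel" and "lubellu" agree on "lubel" (5 characters) before diverging; nothing deeper is shared.
Longest shared-prefix length: 5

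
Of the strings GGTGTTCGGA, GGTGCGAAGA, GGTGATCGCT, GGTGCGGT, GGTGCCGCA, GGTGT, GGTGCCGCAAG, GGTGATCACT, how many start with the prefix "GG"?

8

Walk to "GG"; the words in its subtree are exactly those with that prefix.
Matches: "GGTGATCACT", "GGTGATCGCT", "GGTGCCGCA", "GGTGCCGCAAG", "GGTGCGAAGA", "GGTGCGGT", "GGTGT", "GGTGTTCGGA"
Count: 8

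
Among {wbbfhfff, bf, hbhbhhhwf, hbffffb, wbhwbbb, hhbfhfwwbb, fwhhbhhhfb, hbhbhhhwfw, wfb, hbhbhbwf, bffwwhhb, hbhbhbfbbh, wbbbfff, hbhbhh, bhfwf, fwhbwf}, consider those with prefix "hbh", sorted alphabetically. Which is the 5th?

Filter for "hbh…" and sort: "hbhbhbfbbh", "hbhbhbwf", "hbhbhh", "hbhbhhhwf", "hbhbhhhwfw"
The 5th is hbhbhhhwfw.

hbhbhhhwfw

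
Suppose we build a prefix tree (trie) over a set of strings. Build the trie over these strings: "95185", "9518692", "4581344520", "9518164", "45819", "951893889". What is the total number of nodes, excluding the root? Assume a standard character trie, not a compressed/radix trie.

Insert word by word; a character creates a node only if that edge doesn't already exist:
  "95185" → 5 new (9, 5, 1, 8, 5)
  "9518692" → prefix "9518" already present; 3 new (6, 9, 2)
  "4581344520" → 10 new (4, 5, 8, 1, 3, 4, 4, 5, 2, 0)
  "9518164" → prefix "9518" already present; 3 new (1, 6, 4)
  "45819" → prefix "4581" already present; 1 new (9)
  "951893889" → prefix "9518" already present; 5 new (9, 3, 8, 8, 9)
Total nodes = 5 + 3 + 10 + 3 + 1 + 5 = 27

27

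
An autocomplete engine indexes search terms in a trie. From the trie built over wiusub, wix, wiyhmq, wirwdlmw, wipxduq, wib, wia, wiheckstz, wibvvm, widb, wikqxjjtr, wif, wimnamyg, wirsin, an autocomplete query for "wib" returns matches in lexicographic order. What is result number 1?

Words with prefix "wib", in lexicographic order: "wib", "wibvvm"
Position 1: wib

wib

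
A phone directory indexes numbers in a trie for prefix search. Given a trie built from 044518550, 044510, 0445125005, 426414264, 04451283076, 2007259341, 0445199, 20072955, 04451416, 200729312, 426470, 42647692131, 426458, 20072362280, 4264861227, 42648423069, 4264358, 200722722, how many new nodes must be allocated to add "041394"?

Walking "041394" from the root, the first 2 characters ("04") follow existing edges; "1" is the first miss.
Each of the 4 remaining characters creates one node.

4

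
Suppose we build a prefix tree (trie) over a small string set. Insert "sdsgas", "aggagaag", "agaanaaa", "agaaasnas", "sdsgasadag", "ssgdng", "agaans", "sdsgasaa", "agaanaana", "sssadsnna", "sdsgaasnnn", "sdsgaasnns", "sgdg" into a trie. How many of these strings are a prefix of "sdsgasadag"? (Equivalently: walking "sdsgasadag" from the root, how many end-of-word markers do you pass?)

2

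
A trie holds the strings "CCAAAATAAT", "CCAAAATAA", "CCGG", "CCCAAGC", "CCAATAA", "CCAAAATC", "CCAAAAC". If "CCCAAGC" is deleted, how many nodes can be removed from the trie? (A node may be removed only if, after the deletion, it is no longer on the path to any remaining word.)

5

After clearing the end-marker at "CCCAAGC", prune upward until reaching a node still needed by another word.
The suffix "CAAGC" (5 nodes) is used only by "CCCAAGC"; the node for "CC" still has the child "A", so pruning stops there.
Nodes removed: 5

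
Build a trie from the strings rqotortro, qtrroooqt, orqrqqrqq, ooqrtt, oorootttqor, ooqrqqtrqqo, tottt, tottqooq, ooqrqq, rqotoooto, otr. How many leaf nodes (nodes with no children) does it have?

10

Leaves are exactly the stored words that no other stored word extends.
Those words: "ooqrqqtrqqo", "ooqrtt", "oorootttqor", "orqrqqrqq", "otr", "qtrroooqt", "rqotoooto", "rqotortro", "tottqooq", "tottt"
Leaf count: 10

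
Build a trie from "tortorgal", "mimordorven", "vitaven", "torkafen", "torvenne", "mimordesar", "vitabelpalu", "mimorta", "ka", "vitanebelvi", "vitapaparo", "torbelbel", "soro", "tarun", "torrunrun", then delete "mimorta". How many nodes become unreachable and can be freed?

Walk "mimorta" from the leaf back toward the root, removing each node that no remaining word uses.
The suffix "ta" (2 nodes) is used only by "mimorta"; the node for "mimor" still has the child "d", so pruning stops there.
Nodes removed: 2

2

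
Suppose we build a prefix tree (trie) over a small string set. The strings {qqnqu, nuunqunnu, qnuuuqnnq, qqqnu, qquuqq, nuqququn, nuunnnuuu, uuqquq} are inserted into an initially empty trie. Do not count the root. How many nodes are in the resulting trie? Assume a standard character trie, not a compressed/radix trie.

Count nodes per top-level branch (shared prefixes stored once):
  'n'-branch (nuqququn, nuunnnuuu, nuunqunnu): 20 nodes
  'q'-branch (qnuuuqnnq, qqnqu, qqqnu, qquuqq): 20 nodes
  'u'-branch (uuqquq): 6 nodes
Sum: 46

46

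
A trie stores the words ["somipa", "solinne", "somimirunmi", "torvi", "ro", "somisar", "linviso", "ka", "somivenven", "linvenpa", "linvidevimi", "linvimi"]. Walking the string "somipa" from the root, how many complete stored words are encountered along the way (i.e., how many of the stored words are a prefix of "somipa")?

1

Check each prefix of "somipa" against the stored set — each match is an end-marker on the path.
Prefixes of the query that are stored words: "somipa"
Count: 1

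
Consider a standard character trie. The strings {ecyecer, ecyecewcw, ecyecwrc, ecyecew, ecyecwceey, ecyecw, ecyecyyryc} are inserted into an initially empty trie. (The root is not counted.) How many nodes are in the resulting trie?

22

For each word, the new-node count is its length minus the longest prefix already in the trie:
  "ecyecer" → 7 new (e, c, y, e, c, e, r)
  "ecyecewcw" → prefix "ecyece" already present; 3 new (w, c, w)
  "ecyecwrc" → prefix "ecyec" already present; 3 new (w, r, c)
  "ecyecew" → prefix "ecyecew" already present; 0 new (none)
  "ecyecwceey" → prefix "ecyecw" already present; 4 new (c, e, e, y)
  "ecyecw" → prefix "ecyecw" already present; 0 new (none)
  "ecyecyyryc" → prefix "ecyec" already present; 5 new (y, y, r, y, c)
Total nodes = 7 + 3 + 3 + 0 + 4 + 0 + 5 = 22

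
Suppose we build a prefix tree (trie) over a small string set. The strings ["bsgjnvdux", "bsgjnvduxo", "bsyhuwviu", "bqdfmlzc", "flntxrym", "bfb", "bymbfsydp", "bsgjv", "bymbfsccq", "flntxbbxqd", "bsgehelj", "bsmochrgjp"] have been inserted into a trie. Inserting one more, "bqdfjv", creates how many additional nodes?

The longest prefix of "bqdfjv" already in the trie is "bqdf" (length 4).
So 6 − 4 = 2 new nodes.

2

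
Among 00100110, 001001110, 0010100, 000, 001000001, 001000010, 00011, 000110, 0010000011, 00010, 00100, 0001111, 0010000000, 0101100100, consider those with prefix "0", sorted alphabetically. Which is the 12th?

Filter for "0…" and sort: "000", "00010", "00011", "000110", "0001111", "00100", "0010000000", "001000001", "0010000011", "001000010", "00100110", "001001110", "0010100", "0101100100"
Position 12: 001001110

001001110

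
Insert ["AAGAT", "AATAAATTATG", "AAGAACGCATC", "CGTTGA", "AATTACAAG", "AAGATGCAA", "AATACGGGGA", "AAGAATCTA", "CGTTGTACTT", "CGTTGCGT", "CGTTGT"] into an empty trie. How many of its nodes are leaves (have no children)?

Leaves are exactly the stored words that no other stored word extends.
Those words: "AAGAACGCATC", "AAGAATCTA", "AAGATGCAA", "AATAAATTATG", "AATACGGGGA", "AATTACAAG", "CGTTGA", "CGTTGCGT", "CGTTGTACTT"
Leaf count: 9

9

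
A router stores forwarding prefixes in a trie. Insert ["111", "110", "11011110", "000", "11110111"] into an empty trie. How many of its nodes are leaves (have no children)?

3

A leaf is a node with no children — equivalently, the end of a word that is not a proper prefix of any other stored word.
Those words: "000", "11011110", "11110111"
Leaf count: 3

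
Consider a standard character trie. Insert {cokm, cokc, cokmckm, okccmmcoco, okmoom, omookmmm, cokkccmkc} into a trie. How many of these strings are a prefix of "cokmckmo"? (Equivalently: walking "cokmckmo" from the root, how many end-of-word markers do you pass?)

Check each prefix of "cokmckmo" against the stored set — each match is an end-marker on the path.
Prefixes of the query that are stored words: "cokm", "cokmckm"
Count: 2

2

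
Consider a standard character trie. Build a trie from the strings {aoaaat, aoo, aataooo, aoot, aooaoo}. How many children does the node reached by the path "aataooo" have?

0

The children of the "aataooo" node are the distinct next characters among strings starting with "aataooo".
No stored string extends past "aataooo".
That node has 0 child edges.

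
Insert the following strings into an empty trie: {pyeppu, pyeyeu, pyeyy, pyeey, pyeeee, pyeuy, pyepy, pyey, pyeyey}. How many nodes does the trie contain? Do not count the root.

Count nodes per top-level branch (shared prefixes stored once):
  'p'-branch (pyeeee, pyeey, pyeppu, pyepy, pyeuy, pyey, pyeyeu, pyeyey, pyeyy): 18 nodes
Sum: 18

18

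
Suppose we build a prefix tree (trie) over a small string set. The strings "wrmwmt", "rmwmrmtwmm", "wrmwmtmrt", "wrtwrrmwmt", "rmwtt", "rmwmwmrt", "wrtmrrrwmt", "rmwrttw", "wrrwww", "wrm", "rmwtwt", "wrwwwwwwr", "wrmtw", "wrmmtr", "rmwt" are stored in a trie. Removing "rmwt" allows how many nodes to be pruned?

After clearing the end-marker at "rmwt", prune upward until reaching a node still needed by another word.
Every node on "rmwt" is still needed (e.g. by "rmwtt"), so nothing is freed.
Nodes removed: 0

0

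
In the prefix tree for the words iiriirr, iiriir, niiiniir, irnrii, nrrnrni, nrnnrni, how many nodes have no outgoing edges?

A leaf is a node with no children — equivalently, the end of a word that is not a proper prefix of any other stored word.
Those words: "iiriirr", "irnrii", "niiiniir", "nrnnrni", "nrrnrni"
Leaf count: 5

5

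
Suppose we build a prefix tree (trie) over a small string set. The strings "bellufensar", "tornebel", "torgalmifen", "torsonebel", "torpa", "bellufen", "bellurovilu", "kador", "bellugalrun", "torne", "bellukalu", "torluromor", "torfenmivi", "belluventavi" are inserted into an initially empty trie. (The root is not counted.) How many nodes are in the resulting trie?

78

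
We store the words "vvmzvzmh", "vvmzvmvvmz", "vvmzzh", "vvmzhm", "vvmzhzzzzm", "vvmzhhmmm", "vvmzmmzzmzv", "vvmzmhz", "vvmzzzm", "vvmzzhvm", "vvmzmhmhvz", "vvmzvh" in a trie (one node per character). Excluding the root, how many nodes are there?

Insert word by word; a character creates a node only if that edge doesn't already exist:
  "vvmzvzmh" → 8 new (v, v, m, z, v, z, m, h)
  "vvmzvmvvmz" → prefix "vvmzv" already present; 5 new (m, v, v, m, z)
  "vvmzzh" → prefix "vvmz" already present; 2 new (z, h)
  "vvmzhm" → prefix "vvmz" already present; 2 new (h, m)
  "vvmzhzzzzm" → prefix "vvmzh" already present; 5 new (z, z, z, z, m)
  "vvmzhhmmm" → prefix "vvmzh" already present; 4 new (h, m, m, m)
  "vvmzmmzzmzv" → prefix "vvmz" already present; 7 new (m, m, z, z, m, z, v)
  "vvmzmhz" → prefix "vvmzm" already present; 2 new (h, z)
  "vvmzzzm" → prefix "vvmzz" already present; 2 new (z, m)
  "vvmzzhvm" → prefix "vvmzzh" already present; 2 new (v, m)
  "vvmzmhmhvz" → prefix "vvmzmh" already present; 4 new (m, h, v, z)
  "vvmzvh" → prefix "vvmzv" already present; 1 new (h)
Total nodes = 8 + 5 + 2 + 2 + 5 + 4 + 7 + 2 + 2 + 2 + 4 + 1 = 44

44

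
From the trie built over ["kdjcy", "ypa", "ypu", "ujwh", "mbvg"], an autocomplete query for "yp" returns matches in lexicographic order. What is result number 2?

Filter for "yp…" and sort: "ypa", "ypu"
Position 2: ypu

ypu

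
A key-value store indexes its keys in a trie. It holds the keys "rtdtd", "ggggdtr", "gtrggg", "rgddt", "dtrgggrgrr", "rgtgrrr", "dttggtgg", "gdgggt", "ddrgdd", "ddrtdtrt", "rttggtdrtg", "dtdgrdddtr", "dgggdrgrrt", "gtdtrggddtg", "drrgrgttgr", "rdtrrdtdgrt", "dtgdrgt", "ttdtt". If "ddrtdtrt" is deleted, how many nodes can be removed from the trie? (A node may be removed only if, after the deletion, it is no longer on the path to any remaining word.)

5

After clearing the end-marker at "ddrtdtrt", prune upward until reaching a node still needed by another word.
The suffix "tdtrt" (5 nodes) is used only by "ddrtdtrt"; the node for "ddr" still has the child "g", so pruning stops there.
Nodes removed: 5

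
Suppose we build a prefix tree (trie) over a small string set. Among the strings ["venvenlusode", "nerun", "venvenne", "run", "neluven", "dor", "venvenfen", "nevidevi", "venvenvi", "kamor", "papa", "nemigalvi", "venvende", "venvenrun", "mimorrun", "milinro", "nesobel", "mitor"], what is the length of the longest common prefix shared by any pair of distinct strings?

6

Equivalently: take the maximum, over all pairs, of their longest common prefix length.
e.g. "venvende" and "venvenfen" share the prefix "venven" of length 6; no pair shares a longer one.
Longest shared-prefix length: 6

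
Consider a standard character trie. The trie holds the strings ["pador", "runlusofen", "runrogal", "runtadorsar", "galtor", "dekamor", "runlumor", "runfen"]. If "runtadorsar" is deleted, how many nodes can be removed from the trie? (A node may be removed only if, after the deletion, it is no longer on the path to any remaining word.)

8

After clearing the end-marker at "runtadorsar", prune upward until reaching a node still needed by another word.
The suffix "tadorsar" (8 nodes) is used only by "runtadorsar"; the node for "run" still has the child "l", so pruning stops there.
Nodes removed: 8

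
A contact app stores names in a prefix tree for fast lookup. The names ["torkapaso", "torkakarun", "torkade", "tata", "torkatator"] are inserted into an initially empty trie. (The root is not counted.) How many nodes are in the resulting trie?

For each word, the new-node count is its length minus the longest prefix already in the trie:
  "torkapaso" → 9 new (t, o, r, k, a, p, a, s, o)
  "torkakarun" → prefix "torka" already present; 5 new (k, a, r, u, n)
  "torkade" → prefix "torka" already present; 2 new (d, e)
  "tata" → prefix "t" already present; 3 new (a, t, a)
  "torkatator" → prefix "torka" already present; 5 new (t, a, t, o, r)
Total nodes = 9 + 5 + 2 + 3 + 5 = 24

24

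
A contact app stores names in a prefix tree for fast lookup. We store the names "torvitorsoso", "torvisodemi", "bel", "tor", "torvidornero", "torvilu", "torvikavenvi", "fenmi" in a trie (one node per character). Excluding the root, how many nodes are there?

42

For each word, the new-node count is its length minus the longest prefix already in the trie:
  "torvitorsoso" → 12 new (t, o, r, v, i, t, o, r, s, o, s, o)
  "torvisodemi" → prefix "torvi" already present; 6 new (s, o, d, e, m, i)
  "bel" → 3 new (b, e, l)
  "tor" → prefix "tor" already present; 0 new (none)
  "torvidornero" → prefix "torvi" already present; 7 new (d, o, r, n, e, r, o)
  "torvilu" → prefix "torvi" already present; 2 new (l, u)
  "torvikavenvi" → prefix "torvi" already present; 7 new (k, a, v, e, n, v, i)
  "fenmi" → 5 new (f, e, n, m, i)
Total nodes = 12 + 6 + 3 + 0 + 7 + 2 + 7 + 5 = 42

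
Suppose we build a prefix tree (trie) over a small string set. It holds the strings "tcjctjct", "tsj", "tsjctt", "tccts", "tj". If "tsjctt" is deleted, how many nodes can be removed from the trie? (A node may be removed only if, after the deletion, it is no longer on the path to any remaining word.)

Walk "tsjctt" from the leaf back toward the root, removing each node that no remaining word uses.
The suffix "ctt" (3 nodes) is used only by "tsjctt"; "tsj" is itself a stored word, so pruning stops there.
Nodes removed: 3

3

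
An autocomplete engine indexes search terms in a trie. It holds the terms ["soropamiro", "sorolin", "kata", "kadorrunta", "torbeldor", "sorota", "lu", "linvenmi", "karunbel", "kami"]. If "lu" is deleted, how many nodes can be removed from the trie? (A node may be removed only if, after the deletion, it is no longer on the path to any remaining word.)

1

A node on "lu"'s path can go only if nothing else ends at it or branches off below it.
The suffix "u" (1 node) is used only by "lu"; the node for "l" still has the child "i", so pruning stops there.
Nodes removed: 1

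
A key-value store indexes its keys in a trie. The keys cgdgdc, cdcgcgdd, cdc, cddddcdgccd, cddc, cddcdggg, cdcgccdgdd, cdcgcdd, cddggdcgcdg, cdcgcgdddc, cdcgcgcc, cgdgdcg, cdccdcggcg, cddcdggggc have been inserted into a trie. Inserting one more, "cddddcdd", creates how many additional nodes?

"cddddcd" is already a path in the trie; the remaining "d" must be added.
New nodes needed: |"cddddcdd"| − 7 = 8 − 7 = 1.

1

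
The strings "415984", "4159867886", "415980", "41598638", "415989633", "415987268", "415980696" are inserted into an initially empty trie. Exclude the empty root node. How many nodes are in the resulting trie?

25

Trie structure (* marks end of a word):
(root)
└─ 4
   └─ 1
      └─ 5
         └─ 9
            └─ 8
               ├─ 0 *
               │  └─ 6
               │     └─ 9
               │        └─ 6 *
               ├─ 4 *
               ├─ 6
               │  ├─ 3
               │  │  └─ 8 *
               │  └─ 7
               │     └─ 8
               │        └─ 8
               │           └─ 6 *
               ├─ 7
               │  └─ 2
               │     └─ 6
               │        └─ 8 *
               └─ 9
                  └─ 6
                     └─ 3
                        └─ 3 *
Counting every labelled node above: 25.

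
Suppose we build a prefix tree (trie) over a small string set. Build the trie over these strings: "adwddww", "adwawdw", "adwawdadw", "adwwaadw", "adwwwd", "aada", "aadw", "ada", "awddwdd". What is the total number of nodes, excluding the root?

32

Trace insertions, counting only characters that open a new branch:
  "adwddww" → 7 new (a, d, w, d, d, w, w)
  "adwawdw" → prefix "adw" already present; 4 new (a, w, d, w)
  "adwawdadw" → prefix "adwawd" already present; 3 new (a, d, w)
  "adwwaadw" → prefix "adw" already present; 5 new (w, a, a, d, w)
  "adwwwd" → prefix "adww" already present; 2 new (w, d)
  "aada" → prefix "a" already present; 3 new (a, d, a)
  "aadw" → prefix "aad" already present; 1 new (w)
  "ada" → prefix "ad" already present; 1 new (a)
  "awddwdd" → prefix "a" already present; 6 new (w, d, d, w, d, d)
Total nodes = 7 + 4 + 3 + 5 + 2 + 3 + 1 + 1 + 6 = 32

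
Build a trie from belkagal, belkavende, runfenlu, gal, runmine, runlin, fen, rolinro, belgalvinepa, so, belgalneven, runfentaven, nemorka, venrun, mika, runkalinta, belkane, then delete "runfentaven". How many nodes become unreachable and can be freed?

5

A node on "runfentaven"'s path can go only if nothing else ends at it or branches off below it.
The suffix "taven" (5 nodes) is used only by "runfentaven"; the node for "runfen" still has the child "l", so pruning stops there.
Nodes removed: 5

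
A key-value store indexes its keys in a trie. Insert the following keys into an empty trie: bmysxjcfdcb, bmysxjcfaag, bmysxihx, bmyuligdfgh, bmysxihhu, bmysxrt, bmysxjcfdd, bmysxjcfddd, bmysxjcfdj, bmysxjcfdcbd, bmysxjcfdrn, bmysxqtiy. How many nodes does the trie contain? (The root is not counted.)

39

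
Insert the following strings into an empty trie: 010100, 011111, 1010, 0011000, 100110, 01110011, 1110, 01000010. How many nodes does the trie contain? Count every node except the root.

36

Count nodes per top-level branch (shared prefixes stored once):
  '0'-branch (0011000, 01000010, 010100, 01110011, 011111): 25 nodes
  '1'-branch (100110, 1010, 1110): 11 nodes
Sum: 36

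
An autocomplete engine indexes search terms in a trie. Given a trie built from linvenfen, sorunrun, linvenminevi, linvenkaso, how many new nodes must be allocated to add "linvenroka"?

4

"linven" is already a path in the trie; the remaining "roka" must be added.
New nodes needed: |"linvenroka"| − 6 = 10 − 6 = 4.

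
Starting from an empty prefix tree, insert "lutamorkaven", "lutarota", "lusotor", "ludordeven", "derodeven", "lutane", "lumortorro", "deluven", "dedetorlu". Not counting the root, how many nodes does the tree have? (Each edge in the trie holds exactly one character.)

60

Count nodes per top-level branch (shared prefixes stored once):
  'd'-branch (dedetorlu, deluven, derodeven): 21 nodes
  'l'-branch (ludordeven, lumortorro, lusotor, lutamorkaven, lutane, lutarota): 39 nodes
Sum: 60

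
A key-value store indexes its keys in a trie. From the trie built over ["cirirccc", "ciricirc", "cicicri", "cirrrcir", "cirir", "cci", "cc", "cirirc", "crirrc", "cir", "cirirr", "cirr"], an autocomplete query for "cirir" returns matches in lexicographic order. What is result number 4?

Words with prefix "cirir", in lexicographic order: "cirir", "cirirc", "cirirccc", "cirirr"
Position 4: cirirr

cirirr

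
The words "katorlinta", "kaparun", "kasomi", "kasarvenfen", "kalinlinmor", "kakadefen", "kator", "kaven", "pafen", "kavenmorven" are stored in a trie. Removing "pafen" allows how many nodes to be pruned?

5

A node on "pafen"'s path can go only if nothing else ends at it or branches off below it.
No other word shares any prefix with "pafen", so all 5 of its nodes go.
Nodes removed: 5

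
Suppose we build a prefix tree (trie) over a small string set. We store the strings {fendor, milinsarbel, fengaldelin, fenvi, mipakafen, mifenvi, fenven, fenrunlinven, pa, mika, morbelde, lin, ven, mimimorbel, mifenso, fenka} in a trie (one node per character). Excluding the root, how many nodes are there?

Count nodes per top-level branch (shared prefixes stored once):
  'f'-branch (fendor, fengaldelin, fenka, fenrunlinven, fenven, fenvi): 29 nodes
  'l'-branch (lin): 3 nodes
  'm'-branch (mifenso, mifenvi, mika, milinsarbel, mimimorbel, mipakafen, morbelde): 42 nodes
  'p'-branch (pa): 2 nodes
  'v'-branch (ven): 3 nodes
Sum: 79

79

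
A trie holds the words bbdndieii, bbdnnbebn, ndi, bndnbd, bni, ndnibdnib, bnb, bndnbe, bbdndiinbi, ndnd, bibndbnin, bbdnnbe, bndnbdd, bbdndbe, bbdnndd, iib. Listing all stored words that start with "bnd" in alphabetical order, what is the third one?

bndnbe

Filter for "bnd…" and sort: "bndnbd", "bndnbdd", "bndnbe"
Position 3: bndnbe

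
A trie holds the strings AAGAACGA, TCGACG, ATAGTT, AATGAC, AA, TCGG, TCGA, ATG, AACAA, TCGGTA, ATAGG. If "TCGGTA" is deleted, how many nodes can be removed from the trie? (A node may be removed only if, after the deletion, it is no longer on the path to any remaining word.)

2

Walk "TCGGTA" from the leaf back toward the root, removing each node that no remaining word uses.
The suffix "TA" (2 nodes) is used only by "TCGGTA"; "TCGG" is itself a stored word, so pruning stops there.
Nodes removed: 2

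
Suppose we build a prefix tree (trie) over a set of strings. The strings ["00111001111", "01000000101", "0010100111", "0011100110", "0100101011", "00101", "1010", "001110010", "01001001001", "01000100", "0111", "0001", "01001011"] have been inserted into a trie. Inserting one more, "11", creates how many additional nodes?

Walking "11" from the root, the first 1 characters ("1") follow existing edges; "1" is the first miss.
Each of the 1 remaining characters creates one node.

1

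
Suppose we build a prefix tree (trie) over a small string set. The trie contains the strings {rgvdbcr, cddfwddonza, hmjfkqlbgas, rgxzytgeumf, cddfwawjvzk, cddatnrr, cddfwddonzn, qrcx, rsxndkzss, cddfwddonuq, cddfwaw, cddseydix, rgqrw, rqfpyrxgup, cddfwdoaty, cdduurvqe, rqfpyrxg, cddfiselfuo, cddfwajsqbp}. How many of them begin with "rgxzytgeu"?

1

Walk to "rgxzytgeu"; the words in its subtree are exactly those with that prefix.
Matches: "rgxzytgeumf"
Count: 1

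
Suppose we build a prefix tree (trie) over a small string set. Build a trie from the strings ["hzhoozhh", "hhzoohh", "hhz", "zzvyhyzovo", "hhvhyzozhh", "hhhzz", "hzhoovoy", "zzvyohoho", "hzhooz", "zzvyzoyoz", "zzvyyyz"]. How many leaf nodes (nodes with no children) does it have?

9

Leaves are exactly the stored words that no other stored word extends.
Those words: "hhhzz", "hhvhyzozhh", "hhzoohh", "hzhoovoy", "hzhoozhh", "zzvyhyzovo", "zzvyohoho", "zzvyyyz", "zzvyzoyoz"
Leaf count: 9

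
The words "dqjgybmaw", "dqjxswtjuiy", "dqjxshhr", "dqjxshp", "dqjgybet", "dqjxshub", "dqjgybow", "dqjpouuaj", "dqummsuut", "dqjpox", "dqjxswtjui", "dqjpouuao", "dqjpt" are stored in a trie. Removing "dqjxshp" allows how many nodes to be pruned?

1

After clearing the end-marker at "dqjxshp", prune upward until reaching a node still needed by another word.
The suffix "p" (1 node) is used only by "dqjxshp"; the node for "dqjxsh" still has the child "h", so pruning stops there.
Nodes removed: 1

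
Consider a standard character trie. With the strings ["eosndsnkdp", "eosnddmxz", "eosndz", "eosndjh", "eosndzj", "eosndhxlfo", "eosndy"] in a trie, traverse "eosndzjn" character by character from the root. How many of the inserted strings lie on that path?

2

Walk "eosndzjn" from the root; an end-of-word marker is hit whenever a stored word is a prefix of "eosndzjn".
Prefixes of the query that are stored words: "eosndz", "eosndzj"
Count: 2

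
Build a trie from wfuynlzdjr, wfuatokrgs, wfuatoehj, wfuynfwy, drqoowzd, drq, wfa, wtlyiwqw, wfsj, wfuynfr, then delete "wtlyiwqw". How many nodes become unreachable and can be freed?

7

A node on "wtlyiwqw"'s path can go only if nothing else ends at it or branches off below it.
The suffix "tlyiwqw" (7 nodes) is used only by "wtlyiwqw"; the node for "w" still has the child "f", so pruning stops there.
Nodes removed: 7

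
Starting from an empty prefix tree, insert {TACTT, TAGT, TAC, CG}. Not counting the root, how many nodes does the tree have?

For each word, the new-node count is its length minus the longest prefix already in the trie:
  "TACTT" → 5 new (T, A, C, T, T)
  "TAGT" → prefix "TA" already present; 2 new (G, T)
  "TAC" → prefix "TAC" already present; 0 new (none)
  "CG" → 2 new (C, G)
Total nodes = 5 + 2 + 0 + 2 = 9

9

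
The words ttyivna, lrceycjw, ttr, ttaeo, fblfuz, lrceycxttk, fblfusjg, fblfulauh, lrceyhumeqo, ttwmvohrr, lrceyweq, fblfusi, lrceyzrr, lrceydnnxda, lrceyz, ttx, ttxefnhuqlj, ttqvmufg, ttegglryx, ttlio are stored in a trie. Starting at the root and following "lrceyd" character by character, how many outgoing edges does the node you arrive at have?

The children of the "lrceyd" node are the distinct next characters among strings starting with "lrceyd".
Distinct next characters after "lrceyd": n.
That node has 1 child edge.

1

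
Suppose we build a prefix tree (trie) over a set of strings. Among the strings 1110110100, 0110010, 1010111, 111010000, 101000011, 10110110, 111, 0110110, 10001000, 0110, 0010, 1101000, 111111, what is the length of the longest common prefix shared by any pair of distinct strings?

5

Equivalently: take the maximum, over all pairs, of their longest common prefix length.
e.g. "111010000" and "1110110100" share the prefix "11101" of length 5; no pair shares a longer one.
Longest shared-prefix length: 5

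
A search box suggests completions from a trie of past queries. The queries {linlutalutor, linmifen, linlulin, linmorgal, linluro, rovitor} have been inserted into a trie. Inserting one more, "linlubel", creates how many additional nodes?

3

Walking "linlubel" from the root, the first 5 characters ("linlu") follow existing edges; "b" is the first miss.
So 8 − 5 = 3 new nodes.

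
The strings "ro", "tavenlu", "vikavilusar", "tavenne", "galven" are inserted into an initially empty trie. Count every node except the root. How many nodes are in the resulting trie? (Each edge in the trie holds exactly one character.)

28

Trie structure (* marks end of a word):
(root)
├─ g
│  └─ a
│     └─ l
│        └─ v
│           └─ e
│              └─ n *
├─ r
│  └─ o *
├─ t
│  └─ a
│     └─ v
│        └─ e
│           └─ n
│              ├─ l
│              │  └─ u *
│              └─ n
│                 └─ e *
└─ v
   └─ i
      └─ k
         └─ a
            └─ v
               └─ i
                  └─ l
                     └─ u
                        └─ s
                           └─ a
                              └─ r *
Counting every labelled node above: 28.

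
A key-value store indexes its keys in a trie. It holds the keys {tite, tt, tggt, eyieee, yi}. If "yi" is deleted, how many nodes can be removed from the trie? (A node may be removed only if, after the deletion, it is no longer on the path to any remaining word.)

2

A node on "yi"'s path can go only if nothing else ends at it or branches off below it.
No other word shares any prefix with "yi", so all 2 of its nodes go.
Nodes removed: 2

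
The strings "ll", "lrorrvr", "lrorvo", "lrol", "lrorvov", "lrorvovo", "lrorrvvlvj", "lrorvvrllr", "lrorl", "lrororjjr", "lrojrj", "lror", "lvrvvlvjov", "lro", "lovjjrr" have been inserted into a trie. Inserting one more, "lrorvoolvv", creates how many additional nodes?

4

Walking "lrorvoolvv" from the root, the first 6 characters ("lrorvo") follow existing edges; "o" is the first miss.
New nodes needed: |"lrorvoolvv"| − 6 = 10 − 6 = 4.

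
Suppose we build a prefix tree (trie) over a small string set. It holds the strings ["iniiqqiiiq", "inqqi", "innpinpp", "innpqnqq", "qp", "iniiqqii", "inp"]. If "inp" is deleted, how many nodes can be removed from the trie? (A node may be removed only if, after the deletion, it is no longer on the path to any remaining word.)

Walk "inp" from the leaf back toward the root, removing each node that no remaining word uses.
The suffix "p" (1 node) is used only by "inp"; the node for "in" still has the child "i", so pruning stops there.
Nodes removed: 1

1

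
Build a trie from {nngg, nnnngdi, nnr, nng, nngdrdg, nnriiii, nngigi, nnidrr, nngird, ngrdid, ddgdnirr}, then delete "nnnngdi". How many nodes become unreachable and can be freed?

5

Walk "nnnngdi" from the leaf back toward the root, removing each node that no remaining word uses.
The suffix "nngdi" (5 nodes) is used only by "nnnngdi"; the node for "nn" still has the child "g", so pruning stops there.
Nodes removed: 5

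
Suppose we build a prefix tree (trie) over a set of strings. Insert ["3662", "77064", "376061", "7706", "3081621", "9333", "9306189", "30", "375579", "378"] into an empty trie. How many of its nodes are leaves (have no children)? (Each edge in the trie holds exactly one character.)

A leaf is a node with no children — equivalently, the end of a word that is not a proper prefix of any other stored word.
Those words: "3081621", "3662", "375579", "376061", "378", "77064", "9306189", "9333"
Leaf count: 8

8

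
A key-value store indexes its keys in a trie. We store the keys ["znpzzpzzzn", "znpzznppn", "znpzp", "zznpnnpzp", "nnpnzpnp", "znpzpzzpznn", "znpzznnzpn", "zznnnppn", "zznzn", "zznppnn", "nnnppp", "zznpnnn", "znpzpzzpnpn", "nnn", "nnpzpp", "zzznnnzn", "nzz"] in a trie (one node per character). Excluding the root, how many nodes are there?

70

Count nodes per top-level branch (shared prefixes stored once):
  'n'-branch (nnn, nnnppp, nnpnzpnp, nnpzpp, nzz): 17 nodes
  'z'-branch (znpzp, znpzpzzpnpn, znpzpzzpznn, znpzznnzpn, znpzznppn, znpzzpzzzn, zznnnppn, zznpnnn, zznpnnpzp, zznppnn, zznzn, zzznnnzn): 53 nodes
Sum: 70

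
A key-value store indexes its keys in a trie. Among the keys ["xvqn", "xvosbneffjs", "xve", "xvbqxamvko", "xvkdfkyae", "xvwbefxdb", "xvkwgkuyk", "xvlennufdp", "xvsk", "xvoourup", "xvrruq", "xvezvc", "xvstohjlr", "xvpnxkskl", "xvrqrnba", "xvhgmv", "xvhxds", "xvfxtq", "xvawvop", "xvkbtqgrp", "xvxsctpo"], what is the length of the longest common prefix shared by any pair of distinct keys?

3

Look for the deepest trie node that still has at least two words in its subtree.
"xve" and "xvezvc" agree on "xve" (3 characters) before diverging; nothing deeper is shared.
Longest shared-prefix length: 3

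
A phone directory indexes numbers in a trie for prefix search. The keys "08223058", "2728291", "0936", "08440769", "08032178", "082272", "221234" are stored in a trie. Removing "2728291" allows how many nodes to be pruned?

6

A node on "2728291"'s path can go only if nothing else ends at it or branches off below it.
The suffix "728291" (6 nodes) is used only by "2728291"; the node for "2" still has the child "2", so pruning stops there.
Nodes removed: 6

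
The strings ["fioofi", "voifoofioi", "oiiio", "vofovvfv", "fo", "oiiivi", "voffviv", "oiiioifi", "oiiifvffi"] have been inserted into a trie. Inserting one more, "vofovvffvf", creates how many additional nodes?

3

The longest prefix of "vofovvffvf" already in the trie is "vofovvf" (length 7).
Each of the 3 remaining characters creates one node.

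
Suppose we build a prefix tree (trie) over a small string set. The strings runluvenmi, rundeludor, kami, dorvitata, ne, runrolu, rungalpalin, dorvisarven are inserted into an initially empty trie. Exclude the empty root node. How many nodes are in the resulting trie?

50

Trace insertions, counting only characters that open a new branch:
  "runluvenmi" → 10 new (r, u, n, l, u, v, e, n, m, i)
  "rundeludor" → prefix "run" already present; 7 new (d, e, l, u, d, o, r)
  "kami" → 4 new (k, a, m, i)
  "dorvitata" → 9 new (d, o, r, v, i, t, a, t, a)
  "ne" → 2 new (n, e)
  "runrolu" → prefix "run" already present; 4 new (r, o, l, u)
  "rungalpalin" → prefix "run" already present; 8 new (g, a, l, p, a, l, i, n)
  "dorvisarven" → prefix "dorvi" already present; 6 new (s, a, r, v, e, n)
Total nodes = 10 + 7 + 4 + 9 + 2 + 4 + 8 + 6 = 50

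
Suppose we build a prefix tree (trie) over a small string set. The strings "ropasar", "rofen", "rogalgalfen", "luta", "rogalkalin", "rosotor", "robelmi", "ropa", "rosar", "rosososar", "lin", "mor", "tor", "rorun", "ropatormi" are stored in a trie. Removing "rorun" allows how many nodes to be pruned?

3

After clearing the end-marker at "rorun", prune upward until reaching a node still needed by another word.
The suffix "run" (3 nodes) is used only by "rorun"; the node for "ro" still has the child "p", so pruning stops there.
Nodes removed: 3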